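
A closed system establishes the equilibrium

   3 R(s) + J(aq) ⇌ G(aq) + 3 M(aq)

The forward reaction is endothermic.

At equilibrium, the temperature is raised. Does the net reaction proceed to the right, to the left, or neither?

right

The forward reaction is endothermic. Raising T favours the endothermic direction — shift to the right.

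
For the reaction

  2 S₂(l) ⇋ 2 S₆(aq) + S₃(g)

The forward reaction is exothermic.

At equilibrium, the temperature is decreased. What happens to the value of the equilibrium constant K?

K depends on temperature via the van 't Hoff relation. The forward reaction is exothermic, so lowering T increases K.

increases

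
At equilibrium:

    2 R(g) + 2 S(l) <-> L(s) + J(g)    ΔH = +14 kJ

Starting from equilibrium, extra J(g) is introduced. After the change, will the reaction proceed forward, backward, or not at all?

left

Adding J (g), a product, drives the reaction to the left.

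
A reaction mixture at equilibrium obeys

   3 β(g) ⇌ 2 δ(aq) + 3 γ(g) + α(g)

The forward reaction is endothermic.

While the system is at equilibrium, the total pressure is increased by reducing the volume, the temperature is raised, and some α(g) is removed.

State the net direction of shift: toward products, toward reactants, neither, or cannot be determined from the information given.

Gas moles: reactants 3, products 4 (Δn_gas = +1). Compression shifts the system toward the side with fewer moles of gas — to the left.
The forward reaction is endothermic. Raising T favours the endothermic direction — shift to the right.
Removing α (g), a product, drives the reaction to the right.
The individual effects push in opposite directions; without quantitative information the net direction cannot be determined.

cannot be determined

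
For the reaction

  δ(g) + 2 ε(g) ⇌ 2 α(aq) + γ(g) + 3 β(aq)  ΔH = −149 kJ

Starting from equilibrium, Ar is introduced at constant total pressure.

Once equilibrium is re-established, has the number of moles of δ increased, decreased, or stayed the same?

Adding inert gas at constant total pressure expands the volume and lowers every reacting partial pressure. With Δn_gas = 1 − 3 = -2, Q moves away from K toward the side with fewer gas moles, so the system shifts toward the side with more gas moles — to the left.
The net shift is to the left. δ is a reactant, so its amount increases.

increases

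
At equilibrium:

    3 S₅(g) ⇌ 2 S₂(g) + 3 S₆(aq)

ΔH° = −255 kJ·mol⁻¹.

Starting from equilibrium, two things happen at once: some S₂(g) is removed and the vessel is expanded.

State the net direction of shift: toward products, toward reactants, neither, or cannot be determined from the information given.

cannot be determined

Removing S₂ (g), a product, drives the reaction to the right.
Gas moles: reactants 3, products 2 (Δn_gas = -1). Expansion shifts the system toward the side with more moles of gas — to the left.
The individual effects push in opposite directions; without quantitative information the net direction cannot be determined.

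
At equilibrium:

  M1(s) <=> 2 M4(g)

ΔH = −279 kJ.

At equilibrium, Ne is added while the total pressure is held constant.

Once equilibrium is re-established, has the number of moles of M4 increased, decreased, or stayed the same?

Adding inert gas at constant total pressure expands the volume and lowers every reacting partial pressure. With Δn_gas = 2 − 0 = +2, Q moves away from K toward the side with fewer gas moles, so the system shifts toward the side with more gas moles — to the right.
The net shift is to the right. M4 is a product, so its amount increases.

increases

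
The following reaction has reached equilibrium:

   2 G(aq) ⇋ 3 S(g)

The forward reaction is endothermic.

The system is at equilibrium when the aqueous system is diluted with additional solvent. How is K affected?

unchanged

The equilibrium constant depends only on temperature. This perturbation may move the position of equilibrium, but since T is unchanged, K itself is unchanged.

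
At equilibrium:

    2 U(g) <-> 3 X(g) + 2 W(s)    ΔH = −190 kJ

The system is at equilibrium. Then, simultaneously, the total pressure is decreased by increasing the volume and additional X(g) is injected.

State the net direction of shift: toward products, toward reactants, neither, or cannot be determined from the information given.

Gas moles: reactants 2, products 3 (Δn_gas = +1). Expansion shifts the system toward the side with more moles of gas — to the right.
Adding X (g), a product, drives the reaction to the left.
The individual effects push in opposite directions; without quantitative information the net direction cannot be determined.

cannot be determined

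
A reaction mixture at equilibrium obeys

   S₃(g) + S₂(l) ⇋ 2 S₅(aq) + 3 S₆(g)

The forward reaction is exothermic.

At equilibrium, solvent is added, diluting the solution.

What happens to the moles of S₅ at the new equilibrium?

increases

Dilution lowers every aqueous concentration by the same factor. Δn_aq = 2 − 0 = +2, so the system shifts toward the side with more dissolved moles — to the right.
The net shift is to the right. S₅ is a product, so its amount increases.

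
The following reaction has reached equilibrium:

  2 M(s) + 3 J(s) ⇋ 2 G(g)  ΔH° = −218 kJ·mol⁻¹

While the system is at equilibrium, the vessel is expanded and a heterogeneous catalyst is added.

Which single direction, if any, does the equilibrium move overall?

Gas moles: reactants 0, products 2 (Δn_gas = +2). Expansion shifts the system toward the side with more moles of gas — to the right.
A catalyst speeds both forward and reverse rates equally; it changes neither Q nor K — no shift from this change.
Only the nonzero effect(s) matter; the net shift is to the right.

right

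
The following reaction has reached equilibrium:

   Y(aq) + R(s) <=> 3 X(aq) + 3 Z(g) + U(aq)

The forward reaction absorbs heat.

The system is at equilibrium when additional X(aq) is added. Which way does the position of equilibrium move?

left

Adding X (aq), a product, drives the reaction to the left.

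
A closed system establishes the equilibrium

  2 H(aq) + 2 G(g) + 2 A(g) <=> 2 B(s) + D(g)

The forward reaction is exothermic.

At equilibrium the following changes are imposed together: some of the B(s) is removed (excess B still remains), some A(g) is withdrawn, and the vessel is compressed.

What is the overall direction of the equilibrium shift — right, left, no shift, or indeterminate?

B is a pure solid; its activity is 1 regardless of amount, so Q is unaffected — no shift from this change.
Removing A (g), a reactant, drives the reaction to the left.
Gas moles: reactants 4, products 1 (Δn_gas = -3). Compression shifts the system toward the side with fewer moles of gas — to the right.
The individual effects push in opposite directions; without quantitative information the net direction cannot be determined.

cannot be determined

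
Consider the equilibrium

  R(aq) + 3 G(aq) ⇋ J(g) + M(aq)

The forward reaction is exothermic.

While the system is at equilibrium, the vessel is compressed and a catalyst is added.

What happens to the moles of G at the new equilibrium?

increases

Gas moles: reactants 0, products 1 (Δn_gas = +1). Compression shifts the system toward the side with fewer moles of gas — to the left.
A catalyst speeds both forward and reverse rates equally; it changes neither Q nor K — no shift from this change.
The net shift is to the left. G is a reactant, so its amount increases.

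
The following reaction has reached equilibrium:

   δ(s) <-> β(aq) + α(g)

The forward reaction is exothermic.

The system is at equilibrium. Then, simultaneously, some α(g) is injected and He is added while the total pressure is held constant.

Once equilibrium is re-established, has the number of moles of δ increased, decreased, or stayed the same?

cannot be determined

Adding α (g), a product, drives the reaction to the left.
Adding inert gas at constant total pressure expands the volume and lowers every reacting partial pressure. With Δn_gas = 1 − 0 = +1, Q moves away from K toward the side with fewer gas moles, so the system shifts toward the side with more gas moles — to the right.
The two effects oppose each other, so the net shift — and hence the change in δ — cannot be determined from the given information.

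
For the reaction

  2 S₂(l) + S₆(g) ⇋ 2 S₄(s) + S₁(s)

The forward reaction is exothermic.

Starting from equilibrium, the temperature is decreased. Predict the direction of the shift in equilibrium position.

The forward reaction is exothermic. Lowering T favours the exothermic direction — shift to the right.

right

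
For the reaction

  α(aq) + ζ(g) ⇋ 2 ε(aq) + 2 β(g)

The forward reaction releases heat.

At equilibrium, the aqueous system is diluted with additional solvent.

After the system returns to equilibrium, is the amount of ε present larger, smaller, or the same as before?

Dilution lowers every aqueous concentration by the same factor. Δn_aq = 2 − 1 = +1, so the system shifts toward the side with more dissolved moles — to the right.
The net shift is to the right. ε is a product, so its amount increases.

increases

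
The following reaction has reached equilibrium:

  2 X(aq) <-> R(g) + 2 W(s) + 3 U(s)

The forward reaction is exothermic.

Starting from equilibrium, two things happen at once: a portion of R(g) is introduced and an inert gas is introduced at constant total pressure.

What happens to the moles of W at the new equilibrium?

cannot be determined

Adding R (g), a product, drives the reaction to the left.
Adding inert gas at constant total pressure expands the volume and lowers every reacting partial pressure. With Δn_gas = 1 − 0 = +1, Q moves away from K toward the side with fewer gas moles, so the system shifts toward the side with more gas moles — to the right.
The two effects oppose each other, so the net shift — and hence the change in W — cannot be determined from the given information.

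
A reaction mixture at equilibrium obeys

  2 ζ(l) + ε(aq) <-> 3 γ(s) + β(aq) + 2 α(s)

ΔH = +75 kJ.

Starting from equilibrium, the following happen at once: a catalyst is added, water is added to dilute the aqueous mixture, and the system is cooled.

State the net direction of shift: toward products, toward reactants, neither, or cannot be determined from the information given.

A catalyst speeds both forward and reverse rates equally; it changes neither Q nor K — no shift from this change.
Dilution scales every aqueous concentration by the same factor. Δn_aq = 1 − 1 = 0, so Q is unchanged — no shift.
The forward reaction is endothermic. Lowering T favours the exothermic direction — shift to the left.
Only the nonzero effect(s) matter; the net shift is to the left.

left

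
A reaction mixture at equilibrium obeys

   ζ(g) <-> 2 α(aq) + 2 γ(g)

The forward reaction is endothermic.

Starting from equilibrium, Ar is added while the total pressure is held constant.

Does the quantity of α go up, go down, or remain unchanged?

increases

Adding inert gas at constant total pressure expands the volume and lowers every reacting partial pressure. With Δn_gas = 2 − 1 = +1, Q moves away from K toward the side with fewer gas moles, so the system shifts toward the side with more gas moles — to the right.
The net shift is to the right. α is a product, so its amount increases.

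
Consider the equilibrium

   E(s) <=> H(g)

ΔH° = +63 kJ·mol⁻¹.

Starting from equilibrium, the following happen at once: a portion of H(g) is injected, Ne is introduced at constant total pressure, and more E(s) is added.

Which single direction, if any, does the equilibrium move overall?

Adding H (g), a product, drives the reaction to the left.
Adding inert gas at constant total pressure expands the volume and lowers every reacting partial pressure. With Δn_gas = 1 − 0 = +1, Q moves away from K toward the side with fewer gas moles, so the system shifts toward the side with more gas moles — to the right.
E is a pure solid; its activity is 1 regardless of amount, so Q is unaffected — no shift from this change.
The individual effects push in opposite directions; without quantitative information the net direction cannot be determined.

cannot be determined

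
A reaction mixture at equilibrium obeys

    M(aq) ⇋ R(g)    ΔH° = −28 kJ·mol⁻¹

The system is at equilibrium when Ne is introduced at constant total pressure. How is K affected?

The equilibrium constant depends only on temperature. This perturbation may move the position of equilibrium, but since T is unchanged, K itself is unchanged.

unchanged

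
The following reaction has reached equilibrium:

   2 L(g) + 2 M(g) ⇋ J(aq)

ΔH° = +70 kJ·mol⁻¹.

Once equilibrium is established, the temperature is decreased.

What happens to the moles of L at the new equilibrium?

increases

The forward reaction is endothermic. Lowering T favours the exothermic direction — shift to the left.
The net shift is to the left. L is a reactant, so its amount increases.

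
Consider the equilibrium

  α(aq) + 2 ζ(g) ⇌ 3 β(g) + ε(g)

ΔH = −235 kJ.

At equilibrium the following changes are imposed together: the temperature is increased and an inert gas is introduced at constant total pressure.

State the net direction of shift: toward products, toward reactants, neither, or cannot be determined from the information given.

cannot be determined

The forward reaction is exothermic. Raising T favours the endothermic direction — shift to the left.
Adding inert gas at constant total pressure expands the volume and lowers every reacting partial pressure. With Δn_gas = 4 − 2 = +2, Q moves away from K toward the side with fewer gas moles, so the system shifts toward the side with more gas moles — to the right.
The individual effects push in opposite directions; without quantitative information the net direction cannot be determined.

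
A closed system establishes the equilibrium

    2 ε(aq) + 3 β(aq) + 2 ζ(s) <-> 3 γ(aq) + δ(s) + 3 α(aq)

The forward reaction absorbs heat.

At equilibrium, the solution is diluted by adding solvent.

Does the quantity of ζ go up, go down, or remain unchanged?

decreases

Dilution lowers every aqueous concentration by the same factor. Δn_aq = 6 − 5 = +1, so the system shifts toward the side with more dissolved moles — to the right.
The net shift is to the right. ζ is a reactant, so its amount decreases.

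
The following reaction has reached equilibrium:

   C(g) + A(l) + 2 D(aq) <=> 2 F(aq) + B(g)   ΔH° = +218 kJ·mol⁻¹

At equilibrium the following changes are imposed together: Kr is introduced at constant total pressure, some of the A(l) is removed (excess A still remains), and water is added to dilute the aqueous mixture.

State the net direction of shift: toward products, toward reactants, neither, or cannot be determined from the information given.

no shift

Adding inert gas at constant total pressure expands the volume, scaling every reacting partial pressure by the same factor. Δn_gas = 1 − 1 = 0, so Q is unchanged — no shift.
A is a pure liquid; its activity is 1 regardless of amount, so Q is unaffected — no shift from this change.
Dilution scales every aqueous concentration by the same factor. Δn_aq = 2 − 2 = 0, so Q is unchanged — no shift.
None of the changes alters Q relative to K, so there is no net shift.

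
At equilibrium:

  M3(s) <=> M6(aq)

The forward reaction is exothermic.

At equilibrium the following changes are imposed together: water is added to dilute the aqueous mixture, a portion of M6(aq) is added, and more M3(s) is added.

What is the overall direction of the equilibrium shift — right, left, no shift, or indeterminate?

cannot be determined

Dilution lowers every aqueous concentration by the same factor. Δn_aq = 1 − 0 = +1, so the system shifts toward the side with more dissolved moles — to the right.
Adding M6 (aq), a product, drives the reaction to the left.
M3 is a pure solid; its activity is 1 regardless of amount, so Q is unaffected — no shift from this change.
The individual effects push in opposite directions; without quantitative information the net direction cannot be determined.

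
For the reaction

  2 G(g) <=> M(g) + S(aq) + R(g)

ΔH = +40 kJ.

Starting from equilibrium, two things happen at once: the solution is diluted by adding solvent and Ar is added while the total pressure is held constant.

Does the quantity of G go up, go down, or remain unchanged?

Dilution lowers every aqueous concentration by the same factor. Δn_aq = 1 − 0 = +1, so the system shifts toward the side with more dissolved moles — to the right.
Adding inert gas at constant total pressure expands the volume, scaling every reacting partial pressure by the same factor. Δn_gas = 2 − 2 = 0, so Q is unchanged — no shift.
The net shift is to the right. G is a reactant, so its amount decreases.

decreases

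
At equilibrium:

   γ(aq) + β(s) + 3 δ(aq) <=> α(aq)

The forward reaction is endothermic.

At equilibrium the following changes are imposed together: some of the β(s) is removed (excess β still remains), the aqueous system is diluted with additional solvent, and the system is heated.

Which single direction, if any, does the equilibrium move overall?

cannot be determined

β is a pure solid; its activity is 1 regardless of amount, so Q is unaffected — no shift from this change.
Dilution lowers every aqueous concentration by the same factor. Δn_aq = 1 − 4 = -3, so the system shifts toward the side with more dissolved moles — to the left.
The forward reaction is endothermic. Raising T favours the endothermic direction — shift to the right.
The individual effects push in opposite directions; without quantitative information the net direction cannot be determined.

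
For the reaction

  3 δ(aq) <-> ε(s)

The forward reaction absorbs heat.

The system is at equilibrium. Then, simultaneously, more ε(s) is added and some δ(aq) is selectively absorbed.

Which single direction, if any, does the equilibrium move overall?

ε is a pure solid; its activity is 1 regardless of amount, so Q is unaffected — no shift from this change.
Removing δ (aq), a reactant, drives the reaction to the left.
Only the nonzero effect(s) matter; the net shift is to the left.

left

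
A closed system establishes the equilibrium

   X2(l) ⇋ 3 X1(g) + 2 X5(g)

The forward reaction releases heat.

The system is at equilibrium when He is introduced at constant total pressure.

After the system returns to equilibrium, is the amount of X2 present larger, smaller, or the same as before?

Adding inert gas at constant total pressure expands the volume and lowers every reacting partial pressure. With Δn_gas = 5 − 0 = +5, Q moves away from K toward the side with fewer gas moles, so the system shifts toward the side with more gas moles — to the right.
The net shift is to the right. X2 is a reactant, so its amount decreases.

decreases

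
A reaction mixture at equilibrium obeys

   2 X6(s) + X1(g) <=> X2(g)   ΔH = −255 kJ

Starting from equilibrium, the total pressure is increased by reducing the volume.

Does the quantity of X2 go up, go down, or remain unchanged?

Gas moles: reactants 1, products 1. Δn_gas = 0, so a volume change leaves Q equal to K — no shift from this change.
No net shift occurs, so the amount of X2 is unchanged.

unchanged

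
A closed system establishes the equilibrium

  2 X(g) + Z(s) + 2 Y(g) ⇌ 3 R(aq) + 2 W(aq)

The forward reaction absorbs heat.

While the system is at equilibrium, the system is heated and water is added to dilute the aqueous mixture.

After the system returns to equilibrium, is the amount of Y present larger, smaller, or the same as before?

The forward reaction is endothermic. Raising T favours the endothermic direction — shift to the right.
Dilution lowers every aqueous concentration by the same factor. Δn_aq = 5 − 0 = +5, so the system shifts toward the side with more dissolved moles — to the right.
The net shift is to the right. Y is a reactant, so its amount decreases.

decreases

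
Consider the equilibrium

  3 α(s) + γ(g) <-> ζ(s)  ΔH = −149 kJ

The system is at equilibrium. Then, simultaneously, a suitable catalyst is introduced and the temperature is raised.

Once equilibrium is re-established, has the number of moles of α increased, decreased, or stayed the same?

increases

A catalyst speeds both forward and reverse rates equally; it changes neither Q nor K — no shift from this change.
The forward reaction is exothermic. Raising T favours the endothermic direction — shift to the left.
The net shift is to the left. α is a reactant, so its amount increases.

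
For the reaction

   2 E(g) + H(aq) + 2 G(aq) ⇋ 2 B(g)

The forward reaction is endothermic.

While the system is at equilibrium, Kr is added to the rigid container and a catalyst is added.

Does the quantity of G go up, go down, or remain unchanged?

At constant volume, adding an inert gas leaves every reacting species' partial pressure unchanged, so Q is unchanged — no shift from this change.
A catalyst speeds both forward and reverse rates equally; it changes neither Q nor K — no shift from this change.
No net shift occurs, so the amount of G is unchanged.

unchanged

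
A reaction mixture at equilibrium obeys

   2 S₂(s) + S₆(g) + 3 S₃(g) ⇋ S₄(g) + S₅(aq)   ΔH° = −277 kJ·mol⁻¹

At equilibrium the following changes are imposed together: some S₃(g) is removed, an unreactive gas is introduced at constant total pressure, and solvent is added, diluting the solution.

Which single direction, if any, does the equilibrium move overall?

cannot be determined

Removing S₃ (g), a reactant, drives the reaction to the left.
Adding inert gas at constant total pressure expands the volume and lowers every reacting partial pressure. With Δn_gas = 1 − 4 = -3, Q moves away from K toward the side with fewer gas moles, so the system shifts toward the side with more gas moles — to the left.
Dilution lowers every aqueous concentration by the same factor. Δn_aq = 1 − 0 = +1, so the system shifts toward the side with more dissolved moles — to the right.
The individual effects push in opposite directions; without quantitative information the net direction cannot be determined.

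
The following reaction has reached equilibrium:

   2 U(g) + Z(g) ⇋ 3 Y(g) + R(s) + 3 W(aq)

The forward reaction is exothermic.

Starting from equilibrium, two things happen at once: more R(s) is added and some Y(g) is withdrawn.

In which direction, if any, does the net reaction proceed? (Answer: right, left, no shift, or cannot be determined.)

R is a pure solid; its activity is 1 regardless of amount, so Q is unaffected — no shift from this change.
Removing Y (g), a product, drives the reaction to the right.
Only the nonzero effect(s) matter; the net shift is to the right.

right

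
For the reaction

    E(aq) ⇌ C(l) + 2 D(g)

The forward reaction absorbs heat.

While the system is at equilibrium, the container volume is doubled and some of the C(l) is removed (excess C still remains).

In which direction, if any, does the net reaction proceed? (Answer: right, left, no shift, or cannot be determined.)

right

Gas moles: reactants 0, products 2 (Δn_gas = +2). Expansion shifts the system toward the side with more moles of gas — to the right.
C is a pure liquid; its activity is 1 regardless of amount, so Q is unaffected — no shift from this change.
Only the nonzero effect(s) matter; the net shift is to the right.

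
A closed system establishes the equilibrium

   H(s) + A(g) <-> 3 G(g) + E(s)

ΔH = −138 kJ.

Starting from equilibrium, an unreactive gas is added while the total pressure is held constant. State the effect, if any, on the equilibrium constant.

The equilibrium constant depends only on temperature. This perturbation may move the position of equilibrium, but since T is unchanged, K itself is unchanged.

unchanged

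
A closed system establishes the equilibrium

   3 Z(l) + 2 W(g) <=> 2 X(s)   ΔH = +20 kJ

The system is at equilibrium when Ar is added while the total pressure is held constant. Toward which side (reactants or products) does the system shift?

Adding inert gas at constant total pressure expands the volume and lowers every reacting partial pressure. With Δn_gas = 0 − 2 = -2, Q moves away from K toward the side with fewer gas moles, so the system shifts toward the side with more gas moles — to the left.

left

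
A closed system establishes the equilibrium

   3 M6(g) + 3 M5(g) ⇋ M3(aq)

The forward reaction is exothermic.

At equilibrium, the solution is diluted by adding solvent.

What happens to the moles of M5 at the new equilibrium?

decreases

Dilution lowers every aqueous concentration by the same factor. Δn_aq = 1 − 0 = +1, so the system shifts toward the side with more dissolved moles — to the right.
The net shift is to the right. M5 is a reactant, so its amount decreases.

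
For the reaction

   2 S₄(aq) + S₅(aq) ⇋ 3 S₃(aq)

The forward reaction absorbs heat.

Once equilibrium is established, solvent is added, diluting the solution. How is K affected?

The equilibrium constant depends only on temperature. This perturbation changes neither the position of equilibrium nor K.

unchanged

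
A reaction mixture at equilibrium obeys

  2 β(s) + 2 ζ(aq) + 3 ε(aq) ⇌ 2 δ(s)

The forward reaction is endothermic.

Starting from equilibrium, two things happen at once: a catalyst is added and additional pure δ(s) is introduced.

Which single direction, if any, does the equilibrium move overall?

no shift

A catalyst speeds both forward and reverse rates equally; it changes neither Q nor K — no shift from this change.
δ is a pure solid; its activity is 1 regardless of amount, so Q is unaffected — no shift from this change.
None of the changes alters Q relative to K, so there is no net shift.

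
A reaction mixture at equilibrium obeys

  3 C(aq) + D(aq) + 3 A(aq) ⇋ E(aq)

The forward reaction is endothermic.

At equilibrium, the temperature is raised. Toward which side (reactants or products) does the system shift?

right

The forward reaction is endothermic. Raising T favours the endothermic direction — shift to the right.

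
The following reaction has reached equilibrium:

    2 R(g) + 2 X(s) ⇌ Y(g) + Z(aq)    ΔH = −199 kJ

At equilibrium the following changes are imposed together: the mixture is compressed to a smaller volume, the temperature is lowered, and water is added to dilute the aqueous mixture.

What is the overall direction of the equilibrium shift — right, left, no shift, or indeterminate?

Gas moles: reactants 2, products 1 (Δn_gas = -1). Compression shifts the system toward the side with fewer moles of gas — to the right.
The forward reaction is exothermic. Lowering T favours the exothermic direction — shift to the right.
Dilution lowers every aqueous concentration by the same factor. Δn_aq = 1 − 0 = +1, so the system shifts toward the side with more dissolved moles — to the right.
All effects act in the same direction — net shift to the right.

right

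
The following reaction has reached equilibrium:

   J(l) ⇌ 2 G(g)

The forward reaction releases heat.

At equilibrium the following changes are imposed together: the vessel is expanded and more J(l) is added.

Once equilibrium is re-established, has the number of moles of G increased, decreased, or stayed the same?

increases

Gas moles: reactants 0, products 2 (Δn_gas = +2). Expansion shifts the system toward the side with more moles of gas — to the right.
J is a pure liquid; its activity is 1 regardless of amount, so Q is unaffected — no shift from this change.
The net shift is to the right. G is a product, so its amount increases.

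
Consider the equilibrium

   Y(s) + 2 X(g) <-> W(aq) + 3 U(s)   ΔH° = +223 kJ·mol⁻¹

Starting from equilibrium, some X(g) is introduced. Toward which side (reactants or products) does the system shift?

Adding X (g), a reactant, drives the reaction to the right.

right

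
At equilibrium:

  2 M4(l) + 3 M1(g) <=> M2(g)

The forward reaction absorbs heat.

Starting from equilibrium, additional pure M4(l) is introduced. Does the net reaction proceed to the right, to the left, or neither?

no shift

M4 is a pure liquid; its activity is 1 regardless of amount, so Q is unaffected — no shift from this change.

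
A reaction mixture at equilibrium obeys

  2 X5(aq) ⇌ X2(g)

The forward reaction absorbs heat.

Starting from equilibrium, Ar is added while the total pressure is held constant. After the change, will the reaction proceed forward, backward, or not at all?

Adding inert gas at constant total pressure expands the volume and lowers every reacting partial pressure. With Δn_gas = 1 − 0 = +1, Q moves away from K toward the side with fewer gas moles, so the system shifts toward the side with more gas moles — to the right.

right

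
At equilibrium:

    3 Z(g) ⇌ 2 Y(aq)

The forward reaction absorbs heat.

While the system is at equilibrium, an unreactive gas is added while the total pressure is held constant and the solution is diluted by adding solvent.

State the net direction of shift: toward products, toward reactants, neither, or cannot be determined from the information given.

Adding inert gas at constant total pressure expands the volume and lowers every reacting partial pressure. With Δn_gas = 0 − 3 = -3, Q moves away from K toward the side with fewer gas moles, so the system shifts toward the side with more gas moles — to the left.
Dilution lowers every aqueous concentration by the same factor. Δn_aq = 2 − 0 = +2, so the system shifts toward the side with more dissolved moles — to the right.
The individual effects push in opposite directions; without quantitative information the net direction cannot be determined.

cannot be determined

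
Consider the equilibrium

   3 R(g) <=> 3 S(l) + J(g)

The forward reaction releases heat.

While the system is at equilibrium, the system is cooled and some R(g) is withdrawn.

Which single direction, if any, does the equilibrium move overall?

The forward reaction is exothermic. Lowering T favours the exothermic direction — shift to the right.
Removing R (g), a reactant, drives the reaction to the left.
The individual effects push in opposite directions; without quantitative information the net direction cannot be determined.

cannot be determined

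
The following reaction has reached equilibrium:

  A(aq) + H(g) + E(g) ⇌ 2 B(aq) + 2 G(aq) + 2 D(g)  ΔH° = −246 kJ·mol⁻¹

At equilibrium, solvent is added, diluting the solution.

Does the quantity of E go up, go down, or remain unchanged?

Dilution lowers every aqueous concentration by the same factor. Δn_aq = 4 − 1 = +3, so the system shifts toward the side with more dissolved moles — to the right.
The net shift is to the right. E is a reactant, so its amount decreases.

decreases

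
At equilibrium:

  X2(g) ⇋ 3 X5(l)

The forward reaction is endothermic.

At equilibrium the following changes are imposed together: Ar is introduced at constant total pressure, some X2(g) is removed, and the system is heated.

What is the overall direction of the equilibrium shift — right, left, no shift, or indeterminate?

cannot be determined

Adding inert gas at constant total pressure expands the volume and lowers every reacting partial pressure. With Δn_gas = 0 − 1 = -1, Q moves away from K toward the side with fewer gas moles, so the system shifts toward the side with more gas moles — to the left.
Removing X2 (g), a reactant, drives the reaction to the left.
The forward reaction is endothermic. Raising T favours the endothermic direction — shift to the right.
The individual effects push in opposite directions; without quantitative information the net direction cannot be determined.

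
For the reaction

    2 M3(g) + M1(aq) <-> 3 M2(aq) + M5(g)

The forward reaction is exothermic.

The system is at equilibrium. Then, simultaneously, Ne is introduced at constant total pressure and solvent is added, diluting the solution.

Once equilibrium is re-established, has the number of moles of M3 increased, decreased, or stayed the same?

cannot be determined

Adding inert gas at constant total pressure expands the volume and lowers every reacting partial pressure. With Δn_gas = 1 − 2 = -1, Q moves away from K toward the side with fewer gas moles, so the system shifts toward the side with more gas moles — to the left.
Dilution lowers every aqueous concentration by the same factor. Δn_aq = 3 − 1 = +2, so the system shifts toward the side with more dissolved moles — to the right.
The two effects oppose each other, so the net shift — and hence the change in M3 — cannot be determined from the given information.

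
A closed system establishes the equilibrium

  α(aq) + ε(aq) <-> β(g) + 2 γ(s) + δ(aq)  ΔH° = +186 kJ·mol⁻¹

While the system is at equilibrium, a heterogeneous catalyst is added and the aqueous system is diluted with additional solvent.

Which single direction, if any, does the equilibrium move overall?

left

A catalyst speeds both forward and reverse rates equally; it changes neither Q nor K — no shift from this change.
Dilution lowers every aqueous concentration by the same factor. Δn_aq = 1 − 2 = -1, so the system shifts toward the side with more dissolved moles — to the left.
Only the nonzero effect(s) matter; the net shift is to the left.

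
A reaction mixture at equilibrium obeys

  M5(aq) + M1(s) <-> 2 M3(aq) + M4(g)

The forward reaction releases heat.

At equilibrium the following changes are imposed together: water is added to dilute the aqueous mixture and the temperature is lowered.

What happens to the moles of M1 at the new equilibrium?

decreases

Dilution lowers every aqueous concentration by the same factor. Δn_aq = 2 − 1 = +1, so the system shifts toward the side with more dissolved moles — to the right.
The forward reaction is exothermic. Lowering T favours the exothermic direction — shift to the right.
The net shift is to the right. M1 is a reactant, so its amount decreases.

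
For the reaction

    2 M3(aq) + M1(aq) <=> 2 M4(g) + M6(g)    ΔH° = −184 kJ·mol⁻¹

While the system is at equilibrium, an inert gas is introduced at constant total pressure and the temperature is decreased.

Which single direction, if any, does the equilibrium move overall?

Adding inert gas at constant total pressure expands the volume and lowers every reacting partial pressure. With Δn_gas = 3 − 0 = +3, Q moves away from K toward the side with fewer gas moles, so the system shifts toward the side with more gas moles — to the right.
The forward reaction is exothermic. Lowering T favours the exothermic direction — shift to the right.
All effects act in the same direction — net shift to the right.

right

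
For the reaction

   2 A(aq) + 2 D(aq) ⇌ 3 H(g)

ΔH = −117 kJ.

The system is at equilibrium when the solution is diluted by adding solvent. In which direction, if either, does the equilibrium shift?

Dilution lowers every aqueous concentration by the same factor. Δn_aq = 0 − 4 = -4, so the system shifts toward the side with more dissolved moles — to the left.

left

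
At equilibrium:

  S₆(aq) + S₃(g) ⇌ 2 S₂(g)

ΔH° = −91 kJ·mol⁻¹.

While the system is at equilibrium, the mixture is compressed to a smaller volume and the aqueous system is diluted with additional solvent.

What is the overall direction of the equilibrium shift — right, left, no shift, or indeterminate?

Gas moles: reactants 1, products 2 (Δn_gas = +1). Compression shifts the system toward the side with fewer moles of gas — to the left.
Dilution lowers every aqueous concentration by the same factor. Δn_aq = 0 − 1 = -1, so the system shifts toward the side with more dissolved moles — to the left.
All effects act in the same direction — net shift to the left.

left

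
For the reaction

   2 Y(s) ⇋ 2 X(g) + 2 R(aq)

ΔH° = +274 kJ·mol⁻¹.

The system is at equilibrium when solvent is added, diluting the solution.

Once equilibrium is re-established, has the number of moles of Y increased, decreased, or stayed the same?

decreases

Dilution lowers every aqueous concentration by the same factor. Δn_aq = 2 − 0 = +2, so the system shifts toward the side with more dissolved moles — to the right.
The net shift is to the right. Y is a reactant, so its amount decreases.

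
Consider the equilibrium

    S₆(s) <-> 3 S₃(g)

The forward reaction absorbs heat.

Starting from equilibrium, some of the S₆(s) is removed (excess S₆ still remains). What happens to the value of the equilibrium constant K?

The equilibrium constant depends only on temperature. This perturbation changes neither the position of equilibrium nor K.

unchanged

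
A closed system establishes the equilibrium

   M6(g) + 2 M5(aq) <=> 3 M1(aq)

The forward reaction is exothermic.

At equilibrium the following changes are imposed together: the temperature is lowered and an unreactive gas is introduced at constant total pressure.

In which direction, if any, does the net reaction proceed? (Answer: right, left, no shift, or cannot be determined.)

cannot be determined

The forward reaction is exothermic. Lowering T favours the exothermic direction — shift to the right.
Adding inert gas at constant total pressure expands the volume and lowers every reacting partial pressure. With Δn_gas = 0 − 1 = -1, Q moves away from K toward the side with fewer gas moles, so the system shifts toward the side with more gas moles — to the left.
The individual effects push in opposite directions; without quantitative information the net direction cannot be determined.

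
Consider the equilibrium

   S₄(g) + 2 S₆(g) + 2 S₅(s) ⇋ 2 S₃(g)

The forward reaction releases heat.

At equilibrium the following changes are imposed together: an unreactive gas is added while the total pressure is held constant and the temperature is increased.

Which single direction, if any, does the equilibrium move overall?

Adding inert gas at constant total pressure expands the volume and lowers every reacting partial pressure. With Δn_gas = 2 − 3 = -1, Q moves away from K toward the side with fewer gas moles, so the system shifts toward the side with more gas moles — to the left.
The forward reaction is exothermic. Raising T favours the endothermic direction — shift to the left.
All effects act in the same direction — net shift to the left.

left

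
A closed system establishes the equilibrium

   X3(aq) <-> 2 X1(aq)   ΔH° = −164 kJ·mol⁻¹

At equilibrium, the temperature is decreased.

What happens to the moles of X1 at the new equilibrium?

increases

The forward reaction is exothermic. Lowering T favours the exothermic direction — shift to the right.
The net shift is to the right. X1 is a product, so its amount increases.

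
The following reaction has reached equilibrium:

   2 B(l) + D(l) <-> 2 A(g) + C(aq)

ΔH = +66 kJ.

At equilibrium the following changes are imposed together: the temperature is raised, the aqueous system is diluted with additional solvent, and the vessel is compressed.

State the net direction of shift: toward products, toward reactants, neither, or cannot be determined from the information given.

cannot be determined

The forward reaction is endothermic. Raising T favours the endothermic direction — shift to the right.
Dilution lowers every aqueous concentration by the same factor. Δn_aq = 1 − 0 = +1, so the system shifts toward the side with more dissolved moles — to the right.
Gas moles: reactants 0, products 2 (Δn_gas = +2). Compression shifts the system toward the side with fewer moles of gas — to the left.
The individual effects push in opposite directions; without quantitative information the net direction cannot be determined.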